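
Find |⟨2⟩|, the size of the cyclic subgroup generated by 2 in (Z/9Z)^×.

ord(2) | φ(9) = φ(3^2) = 3·(3−1) = 6 = 2 · 3.
Divisors of 6: 1, 2, 3, 6.
Compute 2^d (mod 9) for the divisors d until we hit 1:
2^1 ≡ 2 (mod 9)
2^2 ≡ 4 (mod 9)
2^3 ≡ 8 (mod 9)
2^6 ≡ 1 (mod 9) ✓
The smallest such exponent is 6, so the order of 2 is 6.

6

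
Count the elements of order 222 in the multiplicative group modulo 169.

0

φ(169) = φ(13^2) = 13·(13−1) = 156 = 2^2 · 3 · 13.
In a cyclic group of order 156, there are φ(d) elements of order d for each divisor d of 156, and zero for non-divisors.
Here 156 is not a multiple of 222, so there are no elements of order 222.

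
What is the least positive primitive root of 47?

5

φ(47) = 47 − 1 = 46 = 2 · 23.
Test candidates g = 2, 3, … against the prime factors q ∈ {2, 23} of φ(47): g is a generator iff g^(46/q) ≢ 1 for every such q.
g = 2: 2^23 ≡ 1 — hits 1, so not a primitive root.
g = 3: 3^23 ≡ 1 — hits 1, so not a primitive root.
g = 4: 4^23 ≡ 1 — hits 1, so not a primitive root.
g = 5: 5^23 ≡ 46; 5^2 ≡ 25 — none is 1, so 5 is a primitive root.
Hence the least primitive root of 47 is 5.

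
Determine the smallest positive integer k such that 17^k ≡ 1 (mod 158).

26

By Lagrange's theorem, ord_158(17) divides φ(158) = φ(2)·φ(79) = 1·78 = 78 = 2 · 3 · 13.
Divisors of 78: 1, 2, 3, 6, 13, 26, 39, 78.
Test each divisor d:
17^1 ≡ 17 (mod 158)
17^2 ≡ 131 (mod 158)
17^3 ≡ 15 (mod 158)
17^6 ≡ 67 (mod 158)
17^13 ≡ 157 (mod 158)
17^26 ≡ 1 (mod 158) ✓
Hence ord(17) = 26.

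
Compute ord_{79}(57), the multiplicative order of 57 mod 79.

26

ord(57) | φ(79) = 79 − 1 = 78 = 2 · 3 · 13.
Divisors of 78: 1, 2, 3, 6, 13, 26, 39, 78.
Evaluate successive powers at the divisors of 78:
57^1 ≡ 57
57^2 ≡ 10
57^3 ≡ 17
57^6 ≡ 52
57^13 ≡ 78
57^26 ≡ 1
The smallest such exponent is 26, so the order of 57 is 26.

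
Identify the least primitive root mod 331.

3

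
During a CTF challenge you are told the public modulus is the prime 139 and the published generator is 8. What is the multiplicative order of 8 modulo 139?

46

ord(8) | φ(139) = 139 − 1 = 138 = 2 · 3 · 23.
Divisors of 138: 1, 2, 3, 6, 23, 46, 69, 138.
Test each divisor d:
8^1 ≡ 8 (mod 139)
8^2 ≡ 64 (mod 139)
8^3 ≡ 95 (mod 139)
8^6 ≡ 129 (mod 139)
8^23 ≡ 138 (mod 139)
8^46 ≡ 1 (mod 139) ✓
So ord_139(8) = 46.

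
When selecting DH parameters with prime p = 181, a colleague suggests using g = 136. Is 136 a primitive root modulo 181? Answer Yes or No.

No

φ(181) = 181 − 1 = 180 = 2^2 · 3^2 · 5.
Test 136^(180/q) mod 181 for each prime factor q of 180:
136^90 ≡ 1 (mod 181)  [q = 2: ≡ 1 ✗]
136^60 ≡ 48 (mod 181)  [q = 3: ≢ 1 ✓]
136^36 ≡ 125 (mod 181)  [q = 5: ≢ 1 ✓]
136^90 ≡ 1 shows ord(136) | 90, strictly less than φ(181); not a primitive root.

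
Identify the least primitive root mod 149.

2

φ(149) = 149 − 1 = 148 = 2^2 · 37.
g is a primitive root iff g^(148/q) ≢ 1 (mod 149) for each prime q ∈ {2, 37}.
g = 2: 2^74 ≡ 148; 2^4 ≡ 16 — none is 1, so 2 is a primitive root.
So 2 is the smallest generator of (Z/149Z)^×.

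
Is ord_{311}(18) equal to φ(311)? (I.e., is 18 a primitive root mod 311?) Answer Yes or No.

φ(311) = 311 − 1 = 310 = 2 · 5 · 31.
Test 18^(310/q) mod 311 for each prime factor q of 310:
18^155 ≡ 1 (mod 311)  [q = 2: ≡ 1 ✗]
18^62 ≡ 1 (mod 311)  [q = 5: ≡ 1 ✗]
18^10 ≡ 270 (mod 311)  [q = 31: ≢ 1 ✓]
The check at q = 2 fails, so 18 generates a proper subgroup.

No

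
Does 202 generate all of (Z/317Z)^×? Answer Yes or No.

φ(317) = 317 − 1 = 316 = 2^2 · 79.
It suffices to check that the order of 202 is not a proper divisor of 316: compute 202^(316/q) for q ∈ {2, 79}.
202^158 ≡ 316 (mod 317)  [q = 2: ≢ 1 ✓]
202^4 ≡ 313 (mod 317)  [q = 79: ≢ 1 ✓]
Every test exponent gives a nontrivial residue, hence 202 generates the full group.

Yes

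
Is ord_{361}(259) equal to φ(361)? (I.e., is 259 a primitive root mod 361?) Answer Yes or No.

φ(361) = φ(19^2) = 19·(19−1) = 342 = 2 · 3^2 · 19.
Test 259^(342/q) mod 361 for each prime factor q of 342:
259^171 ≡ 360 (mod 361)  [q = 2: ≢ 1 ✓]
259^114 ≡ 1 (mod 361)  [q = 3: ≡ 1 ✗]
259^18 ≡ 286 (mod 361)  [q = 19: ≢ 1 ✓]
Since 259^114 ≡ 1, the order of 259 divides 114 < 342, so 259 is not a primitive root.

No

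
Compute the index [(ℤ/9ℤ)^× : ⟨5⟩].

The order of 5 must divide φ(9) = φ(3^2) = 3·(3−1) = 6 = 2 · 3.
Divisors of 6: 1, 2, 3, 6.
Check 5^d mod 9 for each divisor in increasing order:
5^1 ≡ 5
5^2 ≡ 7
5^3 ≡ 8
5^6 ≡ 1
So ord_9(5) = 6, hence |⟨5⟩| = 6.
Index = |(Z/9Z)^×| / |⟨5⟩| = 6 / 6 = 1.

1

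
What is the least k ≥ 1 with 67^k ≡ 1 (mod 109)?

108

The order of 67 must divide φ(109) = 109 − 1 = 108 = 2^2 · 3^3.
Divisors of 108: 1, 2, 3, 4, 6, 9, 12, 18, 27, 36, 54, 108.
Test each divisor d:
67^1 ≡ 67 (mod 109)
67^2 ≡ 20 (mod 109)
67^3 ≡ 32 (mod 109)
67^4 ≡ 73 (mod 109)
67^6 ≡ 43 (mod 109)
67^9 ≡ 68 (mod 109)
67^12 ≡ 105 (mod 109)
67^18 ≡ 46 (mod 109)
67^27 ≡ 76 (mod 109)
67^36 ≡ 45 (mod 109)
67^54 ≡ 108 (mod 109)
67^108 ≡ 1 (mod 109) ✓
Therefore the multiplicative order of 67 modulo 109 is 108.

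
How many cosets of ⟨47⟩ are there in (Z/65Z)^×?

ord(47) | φ(65) = φ(5·13) = (5−1)·(13−1) = 4·12 = 48 = 2^4 · 3.
Divisors of 48: 1, 2, 3, 4, 6, 8, 12, 16, 24, 48.
Evaluate successive powers at the divisors of 48:
47^1 ≡ 47 (mod 65)
47^2 ≡ 64 (mod 65)
47^3 ≡ 18 (mod 65)
47^4 ≡ 1 (mod 65) ✓
Thus |⟨47⟩| = ord(47) = 4.
Index = |(Z/65Z)^×| / |⟨47⟩| = 48 / 4 = 12.

12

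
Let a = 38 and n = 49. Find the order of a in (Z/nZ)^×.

42

The order of 38 must divide φ(49) = φ(7^2) = 7·(7−1) = 42 = 2 · 3 · 7.
Divisors of 42: 1, 2, 3, 6, 7, 14, 21, 42.
Check 38^d mod 49 for each divisor in increasing order:
38^1 ≡ 38 (mod 49)
38^2 ≡ 23 (mod 49)
38^3 ≡ 41 (mod 49)
38^6 ≡ 15 (mod 49)
38^7 ≡ 31 (mod 49)
38^14 ≡ 30 (mod 49)
38^21 ≡ 48 (mod 49)
38^42 ≡ 1 (mod 49) ✓
So ord_49(38) = 42.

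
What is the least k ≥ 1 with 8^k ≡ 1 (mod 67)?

ord(8) | φ(67) = 67 − 1 = 66 = 2 · 3 · 11.
Divisors of 66: 1, 2, 3, 6, 11, 22, 33, 66.
Test each divisor d:
8^1 ≡ 8 (mod 67)
8^2 ≡ 64 (mod 67)
8^3 ≡ 43 (mod 67)
8^6 ≡ 40 (mod 67)
8^11 ≡ 66 (mod 67)
8^22 ≡ 1 (mod 67) ✓
Therefore the multiplicative order of 8 modulo 67 is 22.

22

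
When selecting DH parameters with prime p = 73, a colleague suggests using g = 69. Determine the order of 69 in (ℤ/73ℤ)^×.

18

ord(69) | φ(73) = 73 − 1 = 72 = 2^3 · 3^2.
Divisors of 72: 1, 2, 3, 4, 6, 8, 9, 12, 18, 24, 36, 72.
Check 69^d mod 73 for each divisor in increasing order:
69^1 ≡ 69 (mod 73)
69^2 ≡ 16 (mod 73)
69^3 ≡ 9 (mod 73)
69^4 ≡ 37 (mod 73)
69^6 ≡ 8 (mod 73)
69^8 ≡ 55 (mod 73)
69^9 ≡ 72 (mod 73)
69^12 ≡ 64 (mod 73)
69^18 ≡ 1 (mod 73) ✓
Hence ord(69) = 18.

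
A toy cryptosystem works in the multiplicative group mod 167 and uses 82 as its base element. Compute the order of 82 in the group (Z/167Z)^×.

Since 82 ∈ (Z/167Z)^×, its order divides φ(167) = 167 − 1 = 166 = 2 · 83.
Divisors of 166: 1, 2, 83, 166.
Test each divisor d:
82^1 ≡ 82 (mod 167)
82^2 ≡ 44 (mod 167)
82^83 ≡ 166 (mod 167)
82^166 ≡ 1 (mod 167) ✓
Hence ord(82) = 166.

166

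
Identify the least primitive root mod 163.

φ(163) = 163 − 1 = 162 = 2 · 3^4.
Test candidates g = 2, 3, … against the prime factors q ∈ {2, 3} of φ(163): g is a generator iff g^(162/q) ≢ 1 for every such q.
g = 2: 2^81 ≡ 162; 2^54 ≡ 104 — none is 1, so 2 is a primitive root.
The smallest primitive root modulo 163 is 2.

2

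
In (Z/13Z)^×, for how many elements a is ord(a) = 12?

φ(13) = 13 − 1 = 12 = 2^2 · 3.
(Z/13Z)^× is cyclic (|G| = 12); a cyclic group of order m has exactly φ(d) elements of each order d | m, and none otherwise.
12 = 2^2 · 3 divides 12, and φ(12) = 4.

4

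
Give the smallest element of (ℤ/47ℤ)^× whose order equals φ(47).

5

φ(47) = 47 − 1 = 46 = 2 · 23.
g is a primitive root iff g^(46/q) ≢ 1 (mod 47) for each prime q ∈ {2, 23}.
g = 2: 2^23 ≡ 1 — hits 1, so not a primitive root.
g = 3: 3^23 ≡ 1 — hits 1, so not a primitive root.
g = 4: 4^23 ≡ 1 — hits 1, so not a primitive root.
g = 5: 5^23 ≡ 46; 5^2 ≡ 25 — none is 1, so 5 is a primitive root.
Hence the least primitive root of 47 is 5.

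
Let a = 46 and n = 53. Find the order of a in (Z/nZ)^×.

13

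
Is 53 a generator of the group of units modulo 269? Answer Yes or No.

No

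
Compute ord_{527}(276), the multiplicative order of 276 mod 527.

By Lagrange's theorem, ord_527(276) divides φ(527) = φ(17·31) = (17−1)·(31−1) = 16·30 = 480 = 2^5 · 3 · 5.
Divisors of 480: 1, 2, 3, 4, 5, 6, 8, 10, 12, 15, 16, 20, 24, 30, 32, 40, 48, 60, 80, 96, 120, 160, 240, 480.
Check 276^d mod 527 for each divisor in increasing order:
276^1 ≡ 276
276^2 ≡ 288
276^3 ≡ 438
276^4 ≡ 205
276^5 ≡ 191
276^6 ≡ 16
276^8 ≡ 392
276^10 ≡ 118
276^12 ≡ 256
276^15 ≡ 404
276^16 ≡ 307
276^20 ≡ 222
276^24 ≡ 188
276^30 ≡ 373
276^32 ≡ 443
276^40 ≡ 273
276^48 ≡ 35
276^60 ≡ 1
The smallest such exponent is 60, so the order of 276 is 60.

60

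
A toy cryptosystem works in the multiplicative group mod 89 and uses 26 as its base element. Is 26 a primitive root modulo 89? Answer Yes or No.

Yes

φ(89) = 89 − 1 = 88 = 2^3 · 11.
Test 26^(88/q) mod 89 for each prime factor q of 88:
26^44 ≡ 88 (mod 89)  [q = 2: ≢ 1 ✓]
26^8 ≡ 8 (mod 89)  [q = 11: ≢ 1 ✓]
All checks pass, so 26 has order 88 and is a primitive root modulo 89.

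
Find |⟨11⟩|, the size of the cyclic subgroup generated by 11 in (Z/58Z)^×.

28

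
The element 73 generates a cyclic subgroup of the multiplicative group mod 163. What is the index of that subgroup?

1

By Lagrange's theorem, ord_163(73) divides φ(163) = 163 − 1 = 162 = 2 · 3^4.
Divisors of 162: 1, 2, 3, 6, 9, 18, 27, 54, 81, 162.
Compute 73^d (mod 163) for the divisors d until we hit 1:
73^1 ≡ 73 (mod 163)
73^2 ≡ 113 (mod 163)
73^3 ≡ 99 (mod 163)
73^6 ≡ 21 (mod 163)
73^9 ≡ 123 (mod 163)
73^18 ≡ 133 (mod 163)
73^27 ≡ 59 (mod 163)
73^54 ≡ 58 (mod 163)
73^81 ≡ 162 (mod 163)
73^162 ≡ 1 (mod 163) ✓
So ord_163(73) = 162, hence |⟨73⟩| = 162.
[(Z/163Z)^× : ⟨73⟩] = 162/162 = 1.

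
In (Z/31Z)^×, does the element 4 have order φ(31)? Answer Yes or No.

φ(31) = 31 − 1 = 30 = 2 · 3 · 5.
An element g generates (Z/31Z)^× iff g^(30/q) ≢ 1 (mod 31) for each prime q ∈ {2, 3, 5}.
4^15 ≡ 1 (mod 31)  [q = 2: ≡ 1 ✗]
4^10 ≡ 1 (mod 31)  [q = 3: ≡ 1 ✗]
4^6 ≡ 4 (mod 31)  [q = 5: ≢ 1 ✓]
4^15 ≡ 1 shows ord(4) | 15, strictly less than φ(31); not a primitive root.

No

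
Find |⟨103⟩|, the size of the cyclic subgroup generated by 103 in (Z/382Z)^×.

95

By Lagrange's theorem, ord_382(103) divides φ(382) = φ(2)·φ(191) = 1·190 = 190 = 2 · 5 · 19.
Divisors of 190: 1, 2, 5, 10, 19, 38, 95, 190.
Test each divisor d:
103^1 ≡ 103 (mod 382)
103^2 ≡ 295 (mod 382)
103^5 ≡ 327 (mod 382)
103^10 ≡ 351 (mod 382)
103^19 ≡ 39 (mod 382)
103^38 ≡ 375 (mod 382)
103^95 ≡ 1 (mod 382) ✓
Hence ord(103) = 95.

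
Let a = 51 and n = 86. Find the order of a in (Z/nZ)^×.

14

By Lagrange's theorem, ord_86(51) divides φ(86) = φ(2)·φ(43) = 1·42 = 42 = 2 · 3 · 7.
Divisors of 42: 1, 2, 3, 6, 7, 14, 21, 42.
Test each divisor d:
51^1 ≡ 51 (mod 86)
51^2 ≡ 21 (mod 86)
51^3 ≡ 39 (mod 86)
51^6 ≡ 59 (mod 86)
51^7 ≡ 85 (mod 86)
51^14 ≡ 1 (mod 86) ✓
The smallest such exponent is 14, so the order of 51 is 14.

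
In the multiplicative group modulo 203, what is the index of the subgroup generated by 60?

2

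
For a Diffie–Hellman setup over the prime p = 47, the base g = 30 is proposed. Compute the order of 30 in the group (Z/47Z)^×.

Since 30 ∈ (Z/47Z)^×, its order divides φ(47) = 47 − 1 = 46 = 2 · 23.
Divisors of 46: 1, 2, 23, 46.
Evaluate successive powers at the divisors of 46:
30^1 ≡ 30
30^2 ≡ 7
30^23 ≡ 46
30^46 ≡ 1
Therefore the multiplicative order of 30 modulo 47 is 46.

46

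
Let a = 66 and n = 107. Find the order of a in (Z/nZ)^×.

Since 66 ∈ (Z/107Z)^×, its order divides φ(107) = 107 − 1 = 106 = 2 · 53.
Divisors of 106: 1, 2, 53, 106.
Compute 66^d (mod 107) for the divisors d until we hit 1:
66^1 ≡ 66 (mod 107)
66^2 ≡ 76 (mod 107)
66^53 ≡ 106 (mod 107)
66^106 ≡ 1 (mod 107) ✓
The smallest such exponent is 106, so the order of 66 is 106.

106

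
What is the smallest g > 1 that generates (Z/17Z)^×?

φ(17) = 17 − 1 = 16 = 2^4.
g is a primitive root iff g^(16/q) ≢ 1 (mod 17) for each prime q ∈ {2}.
g = 2: 2^8 ≡ 1 — hits 1, so not a primitive root.
g = 3: 3^8 ≡ 16 — none is 1, so 3 is a primitive root.
The smallest primitive root modulo 17 is 3.

3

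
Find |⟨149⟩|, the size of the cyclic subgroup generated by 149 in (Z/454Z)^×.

By Lagrange's theorem, ord_454(149) divides φ(454) = φ(2)·φ(227) = 1·226 = 226 = 2 · 113.
Divisors of 226: 1, 2, 113, 226.
Check 149^d mod 454 for each divisor in increasing order:
149^1 ≡ 149 (mod 454)
149^2 ≡ 409 (mod 454)
149^113 ≡ 453 (mod 454)
149^226 ≡ 1 (mod 454) ✓
Hence ord(149) = 226.

226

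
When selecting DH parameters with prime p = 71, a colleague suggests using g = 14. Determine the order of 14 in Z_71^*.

10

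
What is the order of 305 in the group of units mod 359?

358

ord(305) | φ(359) = 359 − 1 = 358 = 2 · 179.
Divisors of 358: 1, 2, 179, 358.
Compute 305^d (mod 359) for the divisors d until we hit 1:
305^1 ≡ 305
305^2 ≡ 44
305^179 ≡ 358
305^358 ≡ 1
Hence ord(305) = 358.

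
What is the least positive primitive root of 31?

3

φ(31) = 31 − 1 = 30 = 2 · 3 · 5.
Test candidates g = 2, 3, … against the prime factors q ∈ {2, 3, 5} of φ(31): g is a generator iff g^(30/q) ≢ 1 for every such q.
g = 2: 2^15 ≡ 1 — hits 1, so not a primitive root.
g = 3: 3^15 ≡ 30; 3^10 ≡ 25; 3^6 ≡ 16 — none is 1, so 3 is a primitive root.
Hence the least primitive root of 31 is 3.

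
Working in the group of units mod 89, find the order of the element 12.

The order of 12 must divide φ(89) = 89 − 1 = 88 = 2^3 · 11.
Divisors of 88: 1, 2, 4, 8, 11, 22, 44, 88.
Compute 12^d (mod 89) for the divisors d until we hit 1:
12^1 ≡ 12 (mod 89)
12^2 ≡ 55 (mod 89)
12^4 ≡ 88 (mod 89)
12^8 ≡ 1 (mod 89) ✓
Therefore the multiplicative order of 12 modulo 89 is 8.

8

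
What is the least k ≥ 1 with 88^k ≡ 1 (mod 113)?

56

Since 88 ∈ (Z/113Z)^×, its order divides φ(113) = 113 − 1 = 112 = 2^4 · 7.
Divisors of 112: 1, 2, 4, 7, 8, 14, 16, 28, 56, 112.
Test each divisor d:
88^1 ≡ 88 (mod 113)
88^2 ≡ 60 (mod 113)
88^4 ≡ 97 (mod 113)
88^7 ≡ 44 (mod 113)
88^8 ≡ 30 (mod 113)
88^14 ≡ 15 (mod 113)
88^16 ≡ 109 (mod 113)
88^28 ≡ 112 (mod 113)
88^56 ≡ 1 (mod 113) ✓
Therefore the multiplicative order of 88 modulo 113 is 56.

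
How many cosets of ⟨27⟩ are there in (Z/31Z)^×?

3

ord(27) | φ(31) = 31 − 1 = 30 = 2 · 3 · 5.
Divisors of 30: 1, 2, 3, 5, 6, 10, 15, 30.
Check 27^d mod 31 for each divisor in increasing order:
27^1 ≡ 27
27^2 ≡ 16
27^3 ≡ 29
27^5 ≡ 30
27^6 ≡ 4
27^10 ≡ 1
So ord_31(27) = 10, hence |⟨27⟩| = 10.
[(Z/31Z)^× : ⟨27⟩] = 30/10 = 3.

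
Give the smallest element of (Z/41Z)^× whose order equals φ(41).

φ(41) = 41 − 1 = 40 = 2^3 · 5.
g is a primitive root iff g^(40/q) ≢ 1 (mod 41) for each prime q ∈ {2, 5}.
g = 2: 2^20 ≡ 1 — hits 1, so not a primitive root.
g = 3: 3^20 ≡ 40; 3^8 ≡ 1 — hits 1, so not a primitive root.
g = 4: 4^20 ≡ 1 — hits 1, so not a primitive root.
g = 5: 5^20 ≡ 1 — hits 1, so not a primitive root.
g = 6: 6^20 ≡ 40; 6^8 ≡ 10 — none is 1, so 6 is a primitive root.
The smallest primitive root modulo 41 is 6.

6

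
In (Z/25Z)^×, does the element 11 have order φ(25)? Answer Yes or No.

φ(25) = φ(5^2) = 5·(5−1) = 20 = 2^2 · 5.
An element g generates (Z/25Z)^× iff g^(20/q) ≢ 1 (mod 25) for each prime q ∈ {2, 5}.
11^10 ≡ 1 (mod 25)  [q = 2: ≡ 1 ✗]
11^4 ≡ 16 (mod 25)  [q = 5: ≢ 1 ✓]
11^10 ≡ 1 shows ord(11) | 10, strictly less than φ(25); not a primitive root.

No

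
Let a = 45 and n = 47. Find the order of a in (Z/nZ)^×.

46

The order of 45 must divide φ(47) = 47 − 1 = 46 = 2 · 23.
Divisors of 46: 1, 2, 23, 46.
Check 45^d mod 47 for each divisor in increasing order:
45^1 ≡ 45
45^2 ≡ 4
45^23 ≡ 46
45^46 ≡ 1
The smallest such exponent is 46, so the order of 45 is 46.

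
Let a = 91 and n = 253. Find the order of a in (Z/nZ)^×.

Since 91 ∈ (Z/253Z)^×, its order divides φ(253) = φ(11·23) = (11−1)·(23−1) = 10·22 = 220 = 2^2 · 5 · 11.
Divisors of 220: 1, 2, 4, 5, 10, 11, 20, 22, 44, 55, 110, 220.
Evaluate successive powers at the divisors of 220:
91^1 ≡ 91 (mod 253)
91^2 ≡ 185 (mod 253)
91^4 ≡ 70 (mod 253)
91^5 ≡ 45 (mod 253)
91^10 ≡ 1 (mod 253) ✓
Hence ord(91) = 10.

10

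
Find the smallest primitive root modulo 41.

φ(41) = 41 − 1 = 40 = 2^3 · 5.
Test candidates g = 2, 3, … against the prime factors q ∈ {2, 5} of φ(41): g is a generator iff g^(40/q) ≢ 1 for every such q.
g = 2: 2^20 ≡ 1 — hits 1, so not a primitive root.
g = 3: 3^20 ≡ 40; 3^8 ≡ 1 — hits 1, so not a primitive root.
g = 4: 4^20 ≡ 1 — hits 1, so not a primitive root.
g = 5: 5^20 ≡ 1 — hits 1, so not a primitive root.
g = 6: 6^20 ≡ 40; 6^8 ≡ 10 — none is 1, so 6 is a primitive root.
The smallest primitive root modulo 41 is 6.

6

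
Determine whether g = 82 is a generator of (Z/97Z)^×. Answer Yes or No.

Yes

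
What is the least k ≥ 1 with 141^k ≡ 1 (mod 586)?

ord(141) | φ(586) = φ(2)·φ(293) = 1·292 = 292 = 2^2 · 73.
Divisors of 292: 1, 2, 4, 73, 146, 292.
Check 141^d mod 586 for each divisor in increasing order:
141^1 ≡ 141
141^2 ≡ 543
141^4 ≡ 91
141^73 ≡ 1
Therefore the multiplicative order of 141 modulo 586 is 73.

73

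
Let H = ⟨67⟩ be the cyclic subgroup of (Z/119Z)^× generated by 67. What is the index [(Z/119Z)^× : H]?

Since 67 ∈ (Z/119Z)^×, its order divides φ(119) = φ(7·17) = (7−1)·(17−1) = 6·16 = 96 = 2^5 · 3.
Divisors of 96: 1, 2, 3, 4, 6, 8, 12, 16, 24, 32, 48, 96.
Compute 67^d (mod 119) for the divisors d until we hit 1:
67^1 ≡ 67
67^2 ≡ 86
67^3 ≡ 50
67^4 ≡ 18
67^6 ≡ 1
The order of 67 is 6, so the subgroup it generates has 6 elements.
Index = |(Z/119Z)^×| / |⟨67⟩| = 96 / 6 = 16.

16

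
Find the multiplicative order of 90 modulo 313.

312

ord(90) | φ(313) = 313 − 1 = 312 = 2^3 · 3 · 13.
Divisors of 312: 1, 2, 3, 4, 6, 8, 12, 13, 24, 26, 39, 52, 78, 104, 156, 312.
Compute 90^d (mod 313) for the divisors d until we hit 1:
90^1 ≡ 90 (mod 313)
90^2 ≡ 275 (mod 313)
90^3 ≡ 23 (mod 313)
90^4 ≡ 192 (mod 313)
90^6 ≡ 216 (mod 313)
90^8 ≡ 243 (mod 313)
90^12 ≡ 19 (mod 313)
90^13 ≡ 145 (mod 313)
90^24 ≡ 48 (mod 313)
90^26 ≡ 54 (mod 313)
90^39 ≡ 5 (mod 313)
90^52 ≡ 99 (mod 313)
90^78 ≡ 25 (mod 313)
90^104 ≡ 98 (mod 313)
90^156 ≡ 312 (mod 313)
90^312 ≡ 1 (mod 313) ✓
The smallest such exponent is 312, so the order of 90 is 312.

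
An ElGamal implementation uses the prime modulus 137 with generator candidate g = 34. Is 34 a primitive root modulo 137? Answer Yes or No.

No

φ(137) = 137 − 1 = 136 = 2^3 · 17.
It suffices to check that the order of 34 is not a proper divisor of 136: compute 34^(136/q) for q ∈ {2, 17}.
34^68 ≡ 1 (mod 137)  [q = 2: ≡ 1 ✗]
34^8 ≡ 74 (mod 137)  [q = 17: ≢ 1 ✓]
The check at q = 2 fails, so 34 generates a proper subgroup.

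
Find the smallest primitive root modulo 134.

7

φ(134) = φ(2)·φ(67) = 1·66 = 66 = 2 · 3 · 11.
Test candidates g = 2, 3, … against the prime factors q ∈ {2, 3, 11} of φ(134): g is a generator iff g^(66/q) ≢ 1 for every such q.
g = 2: gcd(2, 134) = 2 > 1, not a unit — skip.
g = 3: 3^33 ≡ 133; 3^22 ≡ 1 — hits 1, so not a primitive root.
g = 4: gcd(4, 134) = 2 > 1, not a unit — skip.
g = 5: 5^33 ≡ 133; 5^22 ≡ 1 — hits 1, so not a primitive root.
g = 6: gcd(6, 134) = 2 > 1, not a unit — skip.
g = 7: 7^33 ≡ 133; 7^22 ≡ 29; 7^6 ≡ 131 — none is 1, so 7 is a primitive root.
Hence the least primitive root of 134 is 7.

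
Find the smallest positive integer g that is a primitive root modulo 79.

3

φ(79) = 79 − 1 = 78 = 2 · 3 · 13.
Test candidates g = 2, 3, … against the prime factors q ∈ {2, 3, 13} of φ(79): g is a generator iff g^(78/q) ≢ 1 for every such q.
g = 2: 2^39 ≡ 1 — hits 1, so not a primitive root.
g = 3: 3^39 ≡ 78; 3^26 ≡ 23; 3^6 ≡ 18 — none is 1, so 3 is a primitive root.
Hence the least primitive root of 79 is 3.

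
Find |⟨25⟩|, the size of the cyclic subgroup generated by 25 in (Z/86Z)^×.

21

ord(25) | φ(86) = φ(2)·φ(43) = 1·42 = 42 = 2 · 3 · 7.
Divisors of 42: 1, 2, 3, 6, 7, 14, 21, 42.
Compute 25^d (mod 86) for the divisors d until we hit 1:
25^1 ≡ 25 (mod 86)
25^2 ≡ 23 (mod 86)
25^3 ≡ 59 (mod 86)
25^6 ≡ 41 (mod 86)
25^7 ≡ 79 (mod 86)
25^14 ≡ 49 (mod 86)
25^21 ≡ 1 (mod 86) ✓
So ord_86(25) = 21.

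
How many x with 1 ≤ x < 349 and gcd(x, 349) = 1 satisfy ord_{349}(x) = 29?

φ(349) = 349 − 1 = 348 = 2^2 · 3 · 29.
(Z/349Z)^× is cyclic (|G| = 348); a cyclic group of order m has exactly φ(d) elements of each order d | m, and none otherwise.
29 | 348, and φ(29) = 29 − 1 = 28.

28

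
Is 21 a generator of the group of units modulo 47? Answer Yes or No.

No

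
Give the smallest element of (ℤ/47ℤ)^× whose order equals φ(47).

5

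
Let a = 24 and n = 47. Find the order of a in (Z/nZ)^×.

23

By Lagrange's theorem, ord_47(24) divides φ(47) = 47 − 1 = 46 = 2 · 23.
Divisors of 46: 1, 2, 23, 46.
Evaluate successive powers at the divisors of 46:
24^1 ≡ 24
24^2 ≡ 12
24^23 ≡ 1
Hence ord(24) = 23.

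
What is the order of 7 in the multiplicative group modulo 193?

Since 7 ∈ (Z/193Z)^×, its order divides φ(193) = 193 − 1 = 192 = 2^6 · 3.
Divisors of 192: 1, 2, 3, 4, 6, 8, 12, 16, 24, 32, 48, 64, 96, 192.
Check 7^d mod 193 for each divisor in increasing order:
7^1 ≡ 7 (mod 193)
7^2 ≡ 49 (mod 193)
7^3 ≡ 150 (mod 193)
7^4 ≡ 85 (mod 193)
7^6 ≡ 112 (mod 193)
7^8 ≡ 84 (mod 193)
7^12 ≡ 192 (mod 193)
7^16 ≡ 108 (mod 193)
7^24 ≡ 1 (mod 193) ✓
Therefore the multiplicative order of 7 modulo 193 is 24.

24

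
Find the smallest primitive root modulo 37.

2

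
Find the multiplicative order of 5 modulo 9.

6

By Lagrange's theorem, ord_9(5) divides φ(9) = φ(3^2) = 3·(3−1) = 6 = 2 · 3.
Divisors of 6: 1, 2, 3, 6.
Compute 5^d (mod 9) for the divisors d until we hit 1:
5^1 ≡ 5 (mod 9)
5^2 ≡ 7 (mod 9)
5^3 ≡ 8 (mod 9)
5^6 ≡ 1 (mod 9) ✓
The smallest such exponent is 6, so the order of 5 is 6.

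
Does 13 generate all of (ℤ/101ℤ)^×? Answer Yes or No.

φ(101) = 101 − 1 = 100 = 2^2 · 5^2.
It suffices to check that the order of 13 is not a proper divisor of 100: compute 13^(100/q) for q ∈ {2, 5}.
13^50 ≡ 1 (mod 101)  [q = 2: ≡ 1 ✗]
13^20 ≡ 95 (mod 101)  [q = 5: ≢ 1 ✓]
Since 13^50 ≡ 1, the order of 13 divides 50 < 100, so 13 is not a primitive root.

No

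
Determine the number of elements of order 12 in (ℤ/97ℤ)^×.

4

φ(97) = 97 − 1 = 96 = 2^5 · 3.
In a cyclic group of order 96, there are φ(d) elements of order d for each divisor d of 96, and zero for non-divisors.
12 = 2^2 · 3 divides 96, and φ(12) = 4.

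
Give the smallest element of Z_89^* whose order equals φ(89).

φ(89) = 89 − 1 = 88 = 2^3 · 11.
g is a primitive root iff g^(88/q) ≢ 1 (mod 89) for each prime q ∈ {2, 11}.
g = 2: 2^44 ≡ 1 — hits 1, so not a primitive root.
g = 3: 3^44 ≡ 88; 3^8 ≡ 64 — none is 1, so 3 is a primitive root.
So 3 is the smallest generator of (Z/89Z)^×.

3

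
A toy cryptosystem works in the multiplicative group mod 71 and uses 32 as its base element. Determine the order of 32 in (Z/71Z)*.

Since 32 ∈ (Z/71Z)^×, its order divides φ(71) = 71 − 1 = 70 = 2 · 5 · 7.
Divisors of 70: 1, 2, 5, 7, 10, 14, 35, 70.
Test each divisor d:
32^1 ≡ 32 (mod 71)
32^2 ≡ 30 (mod 71)
32^5 ≡ 45 (mod 71)
32^7 ≡ 1 (mod 71) ✓
Hence ord(32) = 7.

7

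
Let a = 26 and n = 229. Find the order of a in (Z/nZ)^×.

38

Since 26 ∈ (Z/229Z)^×, its order divides φ(229) = 229 − 1 = 228 = 2^2 · 3 · 19.
Divisors of 228: 1, 2, 3, 4, 6, 12, 19, 38, 57, 76, 114, 228.
Evaluate successive powers at the divisors of 228:
26^1 ≡ 26 (mod 229)
26^2 ≡ 218 (mod 229)
26^3 ≡ 172 (mod 229)
26^4 ≡ 121 (mod 229)
26^6 ≡ 43 (mod 229)
26^12 ≡ 17 (mod 229)
26^19 ≡ 228 (mod 229)
26^38 ≡ 1 (mod 229) ✓
So ord_229(26) = 38.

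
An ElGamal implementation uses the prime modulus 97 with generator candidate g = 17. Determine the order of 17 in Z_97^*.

96

Since 17 ∈ (Z/97Z)^×, its order divides φ(97) = 97 − 1 = 96 = 2^5 · 3.
Divisors of 96: 1, 2, 3, 4, 6, 8, 12, 16, 24, 32, 48, 96.
Evaluate successive powers at the divisors of 96:
17^1 ≡ 17
17^2 ≡ 95
17^3 ≡ 63
17^4 ≡ 4
17^6 ≡ 89
17^8 ≡ 16
17^12 ≡ 64
17^16 ≡ 62
17^24 ≡ 22
17^32 ≡ 61
17^48 ≡ 96
17^96 ≡ 1
Hence ord(17) = 96.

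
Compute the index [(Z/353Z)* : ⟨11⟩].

4

The order of 11 must divide φ(353) = 353 − 1 = 352 = 2^5 · 11.
Divisors of 352: 1, 2, 4, 8, 11, 16, 22, 32, 44, 88, 176, 352.
Check 11^d mod 353 for each divisor in increasing order:
11^1 ≡ 11 (mod 353)
11^2 ≡ 121 (mod 353)
11^4 ≡ 168 (mod 353)
11^8 ≡ 337 (mod 353)
11^11 ≡ 237 (mod 353)
11^16 ≡ 256 (mod 353)
11^22 ≡ 42 (mod 353)
11^32 ≡ 231 (mod 353)
11^44 ≡ 352 (mod 353)
11^88 ≡ 1 (mod 353) ✓
The order of 11 is 88, so the subgroup it generates has 88 elements.
The index is φ(353) / ord(11) = 352 / 88 = 4.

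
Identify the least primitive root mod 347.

2

φ(347) = 347 − 1 = 346 = 2 · 173.
Test candidates g = 2, 3, … against the prime factors q ∈ {2, 173} of φ(347): g is a generator iff g^(346/q) ≢ 1 for every such q.
g = 2: 2^173 ≡ 346; 2^2 ≡ 4 — none is 1, so 2 is a primitive root.
Hence the least primitive root of 347 is 2.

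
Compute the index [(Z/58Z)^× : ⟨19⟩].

1

The order of 19 must divide φ(58) = φ(2)·φ(29) = 1·28 = 28 = 2^2 · 7.
Divisors of 28: 1, 2, 4, 7, 14, 28.
Test each divisor d:
19^1 ≡ 19 (mod 58)
19^2 ≡ 13 (mod 58)
19^4 ≡ 53 (mod 58)
19^7 ≡ 41 (mod 58)
19^14 ≡ 57 (mod 58)
19^28 ≡ 1 (mod 58) ✓
So ord_58(19) = 28, hence |⟨19⟩| = 28.
The index is φ(58) / ord(19) = 28 / 28 = 1.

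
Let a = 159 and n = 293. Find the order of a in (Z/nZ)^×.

By Lagrange's theorem, ord_293(159) divides φ(293) = 293 − 1 = 292 = 2^2 · 73.
Divisors of 292: 1, 2, 4, 73, 146, 292.
Test each divisor d:
159^1 ≡ 159
159^2 ≡ 83
159^4 ≡ 150
159^73 ≡ 138
159^146 ≡ 292
159^292 ≡ 1
The smallest such exponent is 292, so the order of 159 is 292.

292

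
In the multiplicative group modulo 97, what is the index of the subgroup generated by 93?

4

The order of 93 must divide φ(97) = 97 − 1 = 96 = 2^5 · 3.
Divisors of 96: 1, 2, 3, 4, 6, 8, 12, 16, 24, 32, 48, 96.
Evaluate successive powers at the divisors of 96:
93^1 ≡ 93
93^2 ≡ 16
93^3 ≡ 33
93^4 ≡ 62
93^6 ≡ 22
93^8 ≡ 61
93^12 ≡ 96
93^16 ≡ 35
93^24 ≡ 1
The order of 93 is 24, so the subgroup it generates has 24 elements.
The index is φ(97) / ord(93) = 96 / 24 = 4.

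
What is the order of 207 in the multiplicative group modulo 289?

272

The order of 207 must divide φ(289) = φ(17^2) = 17·(17−1) = 272 = 2^4 · 17.
Divisors of 272: 1, 2, 4, 8, 16, 17, 34, 68, 136, 272.
Check 207^d mod 289 for each divisor in increasing order:
207^1 ≡ 207
207^2 ≡ 77
207^4 ≡ 149
207^8 ≡ 237
207^16 ≡ 103
207^17 ≡ 224
207^34 ≡ 179
207^68 ≡ 251
207^136 ≡ 288
207^272 ≡ 1
So ord_289(207) = 272.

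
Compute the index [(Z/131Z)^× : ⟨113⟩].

ord(113) | φ(131) = 131 − 1 = 130 = 2 · 5 · 13.
Divisors of 130: 1, 2, 5, 10, 13, 26, 65, 130.
Evaluate successive powers at the divisors of 130:
113^1 ≡ 113
113^2 ≡ 62
113^5 ≡ 107
113^10 ≡ 52
113^13 ≡ 1
So ord_131(113) = 13, hence |⟨113⟩| = 13.
[(Z/131Z)^× : ⟨113⟩] = 130/13 = 10.

10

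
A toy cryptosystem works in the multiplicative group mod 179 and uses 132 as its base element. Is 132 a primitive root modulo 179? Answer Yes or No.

Yes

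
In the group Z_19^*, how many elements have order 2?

1

φ(19) = 19 − 1 = 18 = 2 · 3^2.
Since (Z/19Z)^× is cyclic of order 18, the number of elements of order d is φ(d) when d | 18 and 0 otherwise.
2 | 18, and φ(2) = 2 − 1 = 1.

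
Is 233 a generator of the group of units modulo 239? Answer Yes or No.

No

φ(239) = 239 − 1 = 238 = 2 · 7 · 17.
233 is a primitive root mod 239 iff 233^(φ(239)/q) ≢ 1 for every prime q | φ(239), i.e. q ∈ {2, 7, 17}.
233^119 ≡ 238 (mod 239)  [q = 2: ≢ 1 ✓]
233^34 ≡ 1 (mod 239)  [q = 7: ≡ 1 ✗]
233^14 ≡ 187 (mod 239)  [q = 17: ≢ 1 ✓]
Since 233^34 ≡ 1, the order of 233 divides 34 < 238, so 233 is not a primitive root.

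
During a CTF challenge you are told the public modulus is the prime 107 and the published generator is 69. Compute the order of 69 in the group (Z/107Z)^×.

53

Since 69 ∈ (Z/107Z)^×, its order divides φ(107) = 107 − 1 = 106 = 2 · 53.
Divisors of 106: 1, 2, 53, 106.
Evaluate successive powers at the divisors of 106:
69^1 ≡ 69 (mod 107)
69^2 ≡ 53 (mod 107)
69^53 ≡ 1 (mod 107) ✓
Hence ord(69) = 53.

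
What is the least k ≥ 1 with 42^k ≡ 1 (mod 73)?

Since 42 ∈ (Z/73Z)^×, its order divides φ(73) = 73 − 1 = 72 = 2^3 · 3^2.
Divisors of 72: 1, 2, 3, 4, 6, 8, 9, 12, 18, 24, 36, 72.
Compute 42^d (mod 73) for the divisors d until we hit 1:
42^1 ≡ 42 (mod 73)
42^2 ≡ 12 (mod 73)
42^3 ≡ 66 (mod 73)
42^4 ≡ 71 (mod 73)
42^6 ≡ 49 (mod 73)
42^8 ≡ 4 (mod 73)
42^9 ≡ 22 (mod 73)
42^12 ≡ 65 (mod 73)
42^18 ≡ 46 (mod 73)
42^24 ≡ 64 (mod 73)
42^36 ≡ 72 (mod 73)
42^72 ≡ 1 (mod 73) ✓
The smallest such exponent is 72, so the order of 42 is 72.

72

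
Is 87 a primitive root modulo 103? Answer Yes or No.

Yes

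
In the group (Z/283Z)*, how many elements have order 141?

92

φ(283) = 283 − 1 = 282 = 2 · 3 · 47.
Since (Z/283Z)^× is cyclic of order 282, the number of elements of order d is φ(d) when d | 282 and 0 otherwise.
141 = 3 · 47 divides 282, and φ(141) = 92.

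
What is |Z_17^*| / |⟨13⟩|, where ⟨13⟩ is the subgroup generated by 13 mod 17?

4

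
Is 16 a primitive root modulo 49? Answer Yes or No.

No

φ(49) = φ(7^2) = 7·(7−1) = 42 = 2 · 3 · 7.
It suffices to check that the order of 16 is not a proper divisor of 42: compute 16^(42/q) for q ∈ {2, 3, 7}.
16^21 ≡ 1 (mod 49)  [q = 2: ≡ 1 ✗]
16^14 ≡ 18 (mod 49)  [q = 3: ≢ 1 ✓]
16^6 ≡ 8 (mod 49)  [q = 7: ≢ 1 ✓]
16^21 ≡ 1 shows ord(16) | 21, strictly less than φ(49); not a primitive root.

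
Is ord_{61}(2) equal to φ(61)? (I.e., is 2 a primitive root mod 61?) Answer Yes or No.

Yes

φ(61) = 61 − 1 = 60 = 2^2 · 3 · 5.
2 is a primitive root mod 61 iff 2^(φ(61)/q) ≢ 1 for every prime q | φ(61), i.e. q ∈ {2, 3, 5}.
2^30 ≡ 60 (mod 61)  [q = 2: ≢ 1 ✓]
2^20 ≡ 47 (mod 61)  [q = 3: ≢ 1 ✓]
2^12 ≡ 9 (mod 61)  [q = 5: ≢ 1 ✓]
Every test exponent gives a nontrivial residue, hence 2 generates the full group.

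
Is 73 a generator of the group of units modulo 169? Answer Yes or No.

No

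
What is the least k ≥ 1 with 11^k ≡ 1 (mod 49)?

ord(11) | φ(49) = φ(7^2) = 7·(7−1) = 42 = 2 · 3 · 7.
Divisors of 42: 1, 2, 3, 6, 7, 14, 21, 42.
Compute 11^d (mod 49) for the divisors d until we hit 1:
11^1 ≡ 11 (mod 49)
11^2 ≡ 23 (mod 49)
11^3 ≡ 8 (mod 49)
11^6 ≡ 15 (mod 49)
11^7 ≡ 18 (mod 49)
11^14 ≡ 30 (mod 49)
11^21 ≡ 1 (mod 49) ✓
Hence ord(11) = 21.

21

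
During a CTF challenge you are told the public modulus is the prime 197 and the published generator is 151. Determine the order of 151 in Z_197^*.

196

By Lagrange's theorem, ord_197(151) divides φ(197) = 197 − 1 = 196 = 2^2 · 7^2.
Divisors of 196: 1, 2, 4, 7, 14, 28, 49, 98, 196.
Test each divisor d:
151^1 ≡ 151
151^2 ≡ 146
151^4 ≡ 40
151^7 ≡ 68
151^14 ≡ 93
151^28 ≡ 178
151^49 ≡ 14
151^98 ≡ 196
151^196 ≡ 1
Hence ord(151) = 196.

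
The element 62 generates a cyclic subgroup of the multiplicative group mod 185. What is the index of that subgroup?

By Lagrange's theorem, ord_185(62) divides φ(185) = φ(5·37) = (5−1)·(37−1) = 4·36 = 144 = 2^4 · 3^2.
Divisors of 144: 1, 2, 3, 4, 6, 8, 9, 12, 16, 18, 24, 36, 48, 72, 144.
Compute 62^d (mod 185) for the divisors d until we hit 1:
62^1 ≡ 62
62^2 ≡ 144
62^3 ≡ 48
62^4 ≡ 16
62^6 ≡ 84
62^8 ≡ 71
62^9 ≡ 147
62^12 ≡ 26
62^16 ≡ 46
62^18 ≡ 149
62^24 ≡ 121
62^36 ≡ 1
So ord_185(62) = 36, hence |⟨62⟩| = 36.
The index is φ(185) / ord(62) = 144 / 36 = 4.

4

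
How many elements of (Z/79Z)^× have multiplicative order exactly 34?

0

φ(79) = 79 − 1 = 78 = 2 · 3 · 13.
(Z/79Z)^× is cyclic (|G| = 78); a cyclic group of order m has exactly φ(d) elements of each order d | m, and none otherwise.
Since 34 ∤ 78, the count is 0.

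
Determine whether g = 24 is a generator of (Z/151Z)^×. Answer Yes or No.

φ(151) = 151 − 1 = 150 = 2 · 3 · 5^2.
Test 24^(150/q) mod 151 for each prime factor q of 150:
24^75 ≡ 150 (mod 151)  [q = 2: ≢ 1 ✓]
24^50 ≡ 1 (mod 151)  [q = 3: ≡ 1 ✗]
24^30 ≡ 59 (mod 151)  [q = 5: ≢ 1 ✓]
Since 24^50 ≡ 1, the order of 24 divides 50 < 150, so 24 is not a primitive root.

No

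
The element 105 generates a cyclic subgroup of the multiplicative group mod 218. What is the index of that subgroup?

12

Since 105 ∈ (Z/218Z)^×, its order divides φ(218) = φ(2)·φ(109) = 1·108 = 108 = 2^2 · 3^3.
Divisors of 108: 1, 2, 3, 4, 6, 9, 12, 18, 27, 36, 54, 108.
Test each divisor d:
105^1 ≡ 105
105^2 ≡ 125
105^3 ≡ 45
105^4 ≡ 147
105^6 ≡ 63
105^9 ≡ 1
The order of 105 is 9, so the subgroup it generates has 9 elements.
Index = |(Z/218Z)^×| / |⟨105⟩| = 108 / 9 = 12.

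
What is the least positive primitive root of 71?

7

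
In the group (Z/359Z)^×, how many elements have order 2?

φ(359) = 359 − 1 = 358 = 2 · 179.
In a cyclic group of order 358, there are φ(d) elements of order d for each divisor d of 358, and zero for non-divisors.
2 | 358, and φ(2) = 2 − 1 = 1.

1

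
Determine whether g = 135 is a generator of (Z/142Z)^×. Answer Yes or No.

φ(142) = φ(2)·φ(71) = 1·70 = 70 = 2 · 5 · 7.
An element g generates (Z/142Z)^× iff g^(70/q) ≢ 1 (mod 142) for each prime q ∈ {2, 5, 7}.
135^35 ≡ 1 (mod 142)  [q = 2: ≡ 1 ✗]
135^14 ≡ 125 (mod 142)  [q = 5: ≢ 1 ✓]
135^10 ≡ 45 (mod 142)  [q = 7: ≢ 1 ✓]
135^35 ≡ 1 shows ord(135) | 35, strictly less than φ(142); not a primitive root.

No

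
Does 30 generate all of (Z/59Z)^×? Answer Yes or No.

φ(59) = 59 − 1 = 58 = 2 · 29.
30 is a primitive root mod 59 iff 30^(φ(59)/q) ≢ 1 for every prime q | φ(59), i.e. q ∈ {2, 29}.
30^29 ≡ 58 (mod 59)  [q = 2: ≢ 1 ✓]
30^2 ≡ 15 (mod 59)  [q = 29: ≢ 1 ✓]
None equal 1, so ord_59(30) = 58: 30 is a primitive root.

Yes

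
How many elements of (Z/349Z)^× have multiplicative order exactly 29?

28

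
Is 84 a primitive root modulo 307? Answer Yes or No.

Yes

φ(307) = 307 − 1 = 306 = 2 · 3^2 · 17.
An element g generates (Z/307Z)^× iff g^(306/q) ≢ 1 (mod 307) for each prime q ∈ {2, 3, 17}.
84^153 ≡ 306 (mod 307)  [q = 2: ≢ 1 ✓]
84^102 ≡ 17 (mod 307)  [q = 3: ≢ 1 ✓]
84^18 ≡ 9 (mod 307)  [q = 17: ≢ 1 ✓]
Every test exponent gives a nontrivial residue, hence 84 generates the full group.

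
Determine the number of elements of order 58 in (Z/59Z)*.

28

φ(59) = 59 − 1 = 58 = 2 · 29.
In a cyclic group of order 58, there are φ(d) elements of order d for each divisor d of 58, and zero for non-divisors.
58 = 2 · 29 divides 58, and φ(58) = 28.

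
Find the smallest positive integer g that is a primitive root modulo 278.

3

φ(278) = φ(2)·φ(139) = 1·138 = 138 = 2 · 3 · 23.
g is a primitive root iff g^(138/q) ≢ 1 (mod 278) for each prime q ∈ {2, 3, 23}.
g = 2: gcd(2, 278) = 2 > 1, not a unit — skip.
g = 3: 3^69 ≡ 277; 3^46 ≡ 181; 3^6 ≡ 173 — none is 1, so 3 is a primitive root.
Hence the least primitive root of 278 is 3.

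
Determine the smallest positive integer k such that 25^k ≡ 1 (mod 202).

ord(25) | φ(202) = φ(2)·φ(101) = 1·100 = 100 = 2^2 · 5^2.
Divisors of 100: 1, 2, 4, 5, 10, 20, 25, 50, 100.
Evaluate successive powers at the divisors of 100:
25^1 ≡ 25 (mod 202)
25^2 ≡ 19 (mod 202)
25^4 ≡ 159 (mod 202)
25^5 ≡ 137 (mod 202)
25^10 ≡ 185 (mod 202)
25^20 ≡ 87 (mod 202)
25^25 ≡ 1 (mod 202) ✓
Hence ord(25) = 25.

25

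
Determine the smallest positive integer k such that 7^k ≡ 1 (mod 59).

29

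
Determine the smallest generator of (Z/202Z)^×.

3

φ(202) = φ(2)·φ(101) = 1·100 = 100 = 2^2 · 5^2.
g is a primitive root iff g^(100/q) ≢ 1 (mod 202) for each prime q ∈ {2, 5}.
g = 2: gcd(2, 202) = 2 > 1, not a unit — skip.
g = 3: 3^50 ≡ 201; 3^20 ≡ 185 — none is 1, so 3 is a primitive root.
Hence the least primitive root of 202 is 3.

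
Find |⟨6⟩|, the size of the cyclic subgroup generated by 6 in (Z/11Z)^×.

By Lagrange's theorem, ord_11(6) divides φ(11) = 11 − 1 = 10 = 2 · 5.
Divisors of 10: 1, 2, 5, 10.
Evaluate successive powers at the divisors of 10:
6^1 ≡ 6
6^2 ≡ 3
6^5 ≡ 10
6^10 ≡ 1
Hence ord(6) = 10.

10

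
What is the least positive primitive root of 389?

φ(389) = 389 − 1 = 388 = 2^2 · 97.
Test candidates g = 2, 3, … against the prime factors q ∈ {2, 97} of φ(389): g is a generator iff g^(388/q) ≢ 1 for every such q.
g = 2: 2^194 ≡ 388; 2^4 ≡ 16 — none is 1, so 2 is a primitive root.
The smallest primitive root modulo 389 is 2.

2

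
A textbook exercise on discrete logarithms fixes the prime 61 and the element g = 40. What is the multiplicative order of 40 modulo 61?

12

Since 40 ∈ (Z/61Z)^×, its order divides φ(61) = 61 − 1 = 60 = 2^2 · 3 · 5.
Divisors of 60: 1, 2, 3, 4, 5, 6, 10, 12, 15, 20, 30, 60.
Evaluate successive powers at the divisors of 60:
40^1 ≡ 40 (mod 61)
40^2 ≡ 14 (mod 61)
40^3 ≡ 11 (mod 61)
40^4 ≡ 13 (mod 61)
40^5 ≡ 32 (mod 61)
40^6 ≡ 60 (mod 61)
40^10 ≡ 48 (mod 61)
40^12 ≡ 1 (mod 61) ✓
Therefore the multiplicative order of 40 modulo 61 is 12.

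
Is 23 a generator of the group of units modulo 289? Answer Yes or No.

Yes

φ(289) = φ(17^2) = 17·(17−1) = 272 = 2^4 · 17.
It suffices to check that the order of 23 is not a proper divisor of 272: compute 23^(272/q) for q ∈ {2, 17}.
23^136 ≡ 288 (mod 289)  [q = 2: ≢ 1 ✓]
23^16 ≡ 52 (mod 289)  [q = 17: ≢ 1 ✓]
Every test exponent gives a nontrivial residue, hence 23 generates the full group.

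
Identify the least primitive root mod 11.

2

φ(11) = 11 − 1 = 10 = 2 · 5.
Test candidates g = 2, 3, … against the prime factors q ∈ {2, 5} of φ(11): g is a generator iff g^(10/q) ≢ 1 for every such q.
g = 2: 2^5 ≡ 10; 2^2 ≡ 4 — none is 1, so 2 is a primitive root.
So 2 is the smallest generator of (Z/11Z)^×.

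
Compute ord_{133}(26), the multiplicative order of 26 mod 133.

By Lagrange's theorem, ord_133(26) divides φ(133) = φ(7·19) = (7−1)·(19−1) = 6·18 = 108 = 2^2 · 3^3.
Divisors of 108: 1, 2, 3, 4, 6, 9, 12, 18, 27, 36, 54, 108.
Test each divisor d:
26^1 ≡ 26
26^2 ≡ 11
26^3 ≡ 20
26^4 ≡ 121
26^6 ≡ 1
Hence ord(26) = 6.

6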